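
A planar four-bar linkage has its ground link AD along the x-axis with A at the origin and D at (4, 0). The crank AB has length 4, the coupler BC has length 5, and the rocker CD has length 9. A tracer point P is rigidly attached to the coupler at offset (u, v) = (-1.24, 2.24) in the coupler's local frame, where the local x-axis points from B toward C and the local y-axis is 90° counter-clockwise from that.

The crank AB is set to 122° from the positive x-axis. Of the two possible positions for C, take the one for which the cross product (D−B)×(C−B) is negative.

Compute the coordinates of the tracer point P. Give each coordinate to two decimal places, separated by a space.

0.43 3.13

A=(0,0), D=(4.00,0)
B = A + 4.00·(cos122°, sin122°) = (-2.1197, 3.3922)
|BD| = 6.9970
circle(B,5.00) ∩ circle(D,9.00): a=-0.5033, h=4.9746
  candidates: C₊=(-0.1481,7.9871) cross=34.807; C₋=(-4.9716,-0.7147) cross=-34.807
  mode - wants cross < 0 → take C=(-4.9716,-0.7147) (cross=-34.807)
ex = (C−B)/|BC| = (-0.5704,-0.8214); ey = (0.8214,-0.5704)
P = B + -1.24·ex + 2.24·ey = (0.4275,3.1331)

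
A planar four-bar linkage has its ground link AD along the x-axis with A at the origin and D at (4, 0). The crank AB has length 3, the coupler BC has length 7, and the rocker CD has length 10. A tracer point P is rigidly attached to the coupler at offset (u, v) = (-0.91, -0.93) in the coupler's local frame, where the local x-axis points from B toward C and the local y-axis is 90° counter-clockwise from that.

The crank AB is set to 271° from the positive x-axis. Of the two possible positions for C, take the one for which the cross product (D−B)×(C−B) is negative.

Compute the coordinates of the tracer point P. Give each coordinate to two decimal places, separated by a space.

A=(0,0), D=(4.00,0)
B = A + 3.00·(cos271°, sin271°) = (0.0524, -2.9995)
|BD| = 4.9579
circle(B,7.00) ∩ circle(D,10.00): a=-2.6643, h=6.4731
  candidates: C₊=(-5.9853,0.5426) cross=32.093; C₋=(1.8472,-9.7655) cross=-32.093
  mode - wants cross < 0 → take C=(1.8472,-9.7655) (cross=-32.093)
ex = (C−B)/|BC| = (0.2564,-0.9666); ey = (0.9666,0.2564)
P = B + -0.91·ex + -0.93·ey = (-1.0799,-2.3584)

-1.08 -2.36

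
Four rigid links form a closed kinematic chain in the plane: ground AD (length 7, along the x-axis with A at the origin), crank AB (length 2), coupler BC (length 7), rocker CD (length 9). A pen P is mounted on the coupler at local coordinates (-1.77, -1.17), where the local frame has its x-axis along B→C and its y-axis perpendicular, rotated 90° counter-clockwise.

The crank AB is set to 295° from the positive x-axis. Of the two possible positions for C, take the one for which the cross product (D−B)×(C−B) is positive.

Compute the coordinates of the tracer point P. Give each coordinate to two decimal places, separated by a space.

2.32 -3.34

A=(0,0), D=(7.00,0)
B = A + 2.00·(cos295°, sin295°) = (0.8452, -1.8126)
|BD| = 6.4161
circle(B,7.00) ∩ circle(D,9.00): a=0.7143, h=6.9635
  candidates: C₊=(-0.4368,5.0690) cross=44.678; C₋=(3.4977,-8.2906) cross=-44.678
  mode + wants cross > 0 → take C=(-0.4368,5.0690) (cross=44.678)
ex = (C−B)/|BC| = (-0.1831,0.9831); ey = (-0.9831,-0.1831)
P = B + -1.77·ex + -1.17·ey = (2.3196,-3.3384)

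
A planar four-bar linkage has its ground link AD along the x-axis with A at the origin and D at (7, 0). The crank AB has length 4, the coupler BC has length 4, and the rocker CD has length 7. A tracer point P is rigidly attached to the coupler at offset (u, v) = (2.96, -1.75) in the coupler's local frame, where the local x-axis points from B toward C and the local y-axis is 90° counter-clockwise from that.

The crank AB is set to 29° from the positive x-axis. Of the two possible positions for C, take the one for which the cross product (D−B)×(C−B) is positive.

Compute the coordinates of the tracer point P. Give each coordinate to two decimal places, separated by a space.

5.09 4.99

A=(0,0), D=(7.00,0)
B = A + 4.00·(cos29°, sin29°) = (3.4985, 1.9392)
|BD| = 4.0027
circle(B,4.00) ∩ circle(D,7.00): a=-2.1209, h=3.3914
  candidates: C₊=(3.2862,5.9336) cross=13.575; C₋=(-0.0000,0.0000) cross=-13.575
  mode + wants cross > 0 → take C=(3.2862,5.9336) (cross=13.575)
ex = (C−B)/|BC| = (-0.0531,0.9986); ey = (-0.9986,-0.0531)
P = B + 2.96·ex + -1.75·ey = (5.0889,4.9879)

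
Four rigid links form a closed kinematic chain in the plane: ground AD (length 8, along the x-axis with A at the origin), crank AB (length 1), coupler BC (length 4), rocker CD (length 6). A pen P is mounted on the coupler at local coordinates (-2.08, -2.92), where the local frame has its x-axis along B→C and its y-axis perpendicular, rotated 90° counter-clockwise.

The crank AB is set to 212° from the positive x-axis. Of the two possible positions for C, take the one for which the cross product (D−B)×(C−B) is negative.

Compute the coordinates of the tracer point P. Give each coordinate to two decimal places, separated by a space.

-4.13 -1.97

A=(0,0), D=(8.00,0)
B = A + 1.00·(cos212°, sin212°) = (-0.8480, -0.5299)
|BD| = 8.8639
circle(B,4.00) ∩ circle(D,6.00): a=3.3038, h=2.2550
  candidates: C₊=(2.3150,1.9186) cross=19.988; C₋=(2.5846,-2.5834) cross=-19.988
  mode - wants cross < 0 → take C=(2.5846,-2.5834) (cross=-19.988)
ex = (C−B)/|BC| = (0.8582,-0.5134); ey = (0.5134,0.8582)
P = B + -2.08·ex + -2.92·ey = (-4.1321,-1.9680)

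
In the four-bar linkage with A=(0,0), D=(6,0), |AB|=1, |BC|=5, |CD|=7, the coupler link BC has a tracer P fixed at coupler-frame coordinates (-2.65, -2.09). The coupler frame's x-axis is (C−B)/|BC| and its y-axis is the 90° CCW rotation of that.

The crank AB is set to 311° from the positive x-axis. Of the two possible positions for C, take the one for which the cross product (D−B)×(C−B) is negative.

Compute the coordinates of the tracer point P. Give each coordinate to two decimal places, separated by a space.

A=(0,0), D=(6.00,0)
B = A + 1.00·(cos311°, sin311°) = (0.6561, -0.7547)
|BD| = 5.3970
circle(B,5.00) ∩ circle(D,7.00): a=0.4750, h=4.9774
  candidates: C₊=(0.4304,4.2402) cross=26.863; C₋=(1.8224,-5.6168) cross=-26.863
  mode - wants cross < 0 → take C=(1.8224,-5.6168) (cross=-26.863)
ex = (C−B)/|BC| = (0.2333,-0.9724); ey = (0.9724,0.2333)
P = B + -2.65·ex + -2.09·ey = (-1.9945,1.3346)

-1.99 1.33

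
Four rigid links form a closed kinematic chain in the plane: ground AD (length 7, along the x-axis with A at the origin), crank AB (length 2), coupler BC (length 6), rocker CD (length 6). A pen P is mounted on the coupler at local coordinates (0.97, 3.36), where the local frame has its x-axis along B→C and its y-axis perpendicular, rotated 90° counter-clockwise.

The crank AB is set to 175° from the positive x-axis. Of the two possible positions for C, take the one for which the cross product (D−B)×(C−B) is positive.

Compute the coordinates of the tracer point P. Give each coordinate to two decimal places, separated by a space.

-3.43 3.36

A=(0,0), D=(7.00,0)
B = A + 2.00·(cos175°, sin175°) = (-1.9924, 0.1743)
|BD| = 8.9941
circle(B,6.00) ∩ circle(D,6.00): a=4.4970, h=3.9720
  candidates: C₊=(2.5808,4.0584) cross=35.724; C₋=(2.4268,-3.8841) cross=-35.724
  mode + wants cross > 0 → take C=(2.5808,4.0584) (cross=35.724)
ex = (C−B)/|BC| = (0.7622,0.6473); ey = (-0.6473,0.7622)
P = B + 0.97·ex + 3.36·ey = (-3.4281,3.3632)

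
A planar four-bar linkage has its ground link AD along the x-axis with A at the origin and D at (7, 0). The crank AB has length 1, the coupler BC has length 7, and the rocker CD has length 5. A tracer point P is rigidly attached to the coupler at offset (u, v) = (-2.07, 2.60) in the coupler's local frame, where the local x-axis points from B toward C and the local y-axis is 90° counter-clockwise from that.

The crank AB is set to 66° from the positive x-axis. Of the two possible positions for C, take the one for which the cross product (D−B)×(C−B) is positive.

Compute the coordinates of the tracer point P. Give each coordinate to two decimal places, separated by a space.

-2.78 1.86

A=(0,0), D=(7.00,0)
B = A + 1.00·(cos66°, sin66°) = (0.4067, 0.9135)
|BD| = 6.6563
circle(B,7.00) ∩ circle(D,5.00): a=5.1309, h=4.7617
  candidates: C₊=(6.1426,4.9259) cross=31.695; C₋=(4.8356,-4.5073) cross=-31.695
  mode + wants cross > 0 → take C=(6.1426,4.9259) (cross=31.695)
ex = (C−B)/|BC| = (0.8194,0.5732); ey = (-0.5732,0.8194)
P = B + -2.07·ex + 2.60·ey = (-2.7798,1.8575)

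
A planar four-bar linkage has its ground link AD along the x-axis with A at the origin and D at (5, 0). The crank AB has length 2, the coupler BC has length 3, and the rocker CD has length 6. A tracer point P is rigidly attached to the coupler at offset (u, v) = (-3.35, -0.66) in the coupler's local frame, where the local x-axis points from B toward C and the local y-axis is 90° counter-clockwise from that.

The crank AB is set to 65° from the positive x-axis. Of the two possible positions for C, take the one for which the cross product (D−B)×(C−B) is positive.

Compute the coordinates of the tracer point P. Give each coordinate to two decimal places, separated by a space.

0.92 -1.60

A=(0,0), D=(5.00,0)
B = A + 2.00·(cos65°, sin65°) = (0.8452, 1.8126)
|BD| = 4.5329
circle(B,3.00) ∩ circle(D,6.00): a=-0.7117, h=2.9144
  candidates: C₊=(1.3583,4.7684) cross=13.211; C₋=(-0.9725,-0.5740) cross=-13.211
  mode + wants cross > 0 → take C=(1.3583,4.7684) (cross=13.211)
ex = (C−B)/|BC| = (0.1710,0.9853); ey = (-0.9853,0.1710)
P = B + -3.35·ex + -0.66·ey = (0.9226,-1.6009)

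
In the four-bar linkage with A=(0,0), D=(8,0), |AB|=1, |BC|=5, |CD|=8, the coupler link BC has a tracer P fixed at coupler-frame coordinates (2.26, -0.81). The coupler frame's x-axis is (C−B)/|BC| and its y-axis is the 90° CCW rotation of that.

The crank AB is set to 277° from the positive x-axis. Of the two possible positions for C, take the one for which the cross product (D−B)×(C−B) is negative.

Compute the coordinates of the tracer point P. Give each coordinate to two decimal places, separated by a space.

0.34 -3.38

A=(0,0), D=(8.00,0)
B = A + 1.00·(cos277°, sin277°) = (0.1219, -0.9925)
|BD| = 7.9404
circle(B,5.00) ∩ circle(D,8.00): a=1.5144, h=4.7651
  candidates: C₊=(1.0288,3.9245) cross=37.837; C₋=(2.2200,-5.5310) cross=-37.837
  mode - wants cross < 0 → take C=(2.2200,-5.5310) (cross=-37.837)
ex = (C−B)/|BC| = (0.4196,-0.9077); ey = (0.9077,0.4196)
P = B + 2.26·ex + -0.81·ey = (0.3350,-3.3838)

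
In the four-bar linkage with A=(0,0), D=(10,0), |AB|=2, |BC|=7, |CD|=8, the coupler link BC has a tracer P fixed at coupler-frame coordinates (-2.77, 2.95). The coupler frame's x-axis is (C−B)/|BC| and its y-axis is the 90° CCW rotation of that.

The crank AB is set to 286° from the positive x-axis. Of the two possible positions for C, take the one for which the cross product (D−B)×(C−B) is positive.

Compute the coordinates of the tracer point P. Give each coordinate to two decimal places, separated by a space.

-3.27 -3.27

A=(0,0), D=(10.00,0)
B = A + 2.00·(cos286°, sin286°) = (0.5513, -1.9225)
|BD| = 9.6423
circle(B,7.00) ∩ circle(D,8.00): a=4.0433, h=5.7141
  candidates: C₊=(3.3741,4.4831) cross=55.098; C₋=(5.6527,-6.7158) cross=-55.098
  mode + wants cross > 0 → take C=(3.3741,4.4831) (cross=55.098)
ex = (C−B)/|BC| = (0.4033,0.9151); ey = (-0.9151,0.4033)
P = B + -2.77·ex + 2.95·ey = (-3.2653,-3.2677)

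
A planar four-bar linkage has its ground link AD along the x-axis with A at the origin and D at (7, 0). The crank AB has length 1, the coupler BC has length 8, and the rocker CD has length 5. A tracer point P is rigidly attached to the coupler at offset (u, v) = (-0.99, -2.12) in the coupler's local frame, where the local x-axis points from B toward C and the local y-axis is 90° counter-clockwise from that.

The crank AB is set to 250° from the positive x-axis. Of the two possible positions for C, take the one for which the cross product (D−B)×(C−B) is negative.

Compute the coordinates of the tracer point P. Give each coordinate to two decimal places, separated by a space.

-2.27 -2.27

A=(0,0), D=(7.00,0)
B = A + 1.00·(cos250°, sin250°) = (-0.3420, -0.9397)
|BD| = 7.4019
circle(B,8.00) ∩ circle(D,5.00): a=6.3354, h=4.8849
  candidates: C₊=(5.3220,4.7100) cross=36.158; C₋=(6.5623,-4.9808) cross=-36.158
  mode - wants cross < 0 → take C=(6.5623,-4.9808) (cross=-36.158)
ex = (C−B)/|BC| = (0.8630,-0.5051); ey = (0.5051,0.8630)
P = B + -0.99·ex + -2.12·ey = (-2.2673,-2.2692)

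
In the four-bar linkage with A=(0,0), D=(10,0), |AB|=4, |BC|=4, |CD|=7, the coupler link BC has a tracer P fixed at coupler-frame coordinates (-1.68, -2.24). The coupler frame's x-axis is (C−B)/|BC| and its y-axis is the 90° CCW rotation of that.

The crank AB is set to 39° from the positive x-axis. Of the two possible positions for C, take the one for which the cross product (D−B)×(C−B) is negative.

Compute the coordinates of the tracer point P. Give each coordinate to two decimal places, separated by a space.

0.85 4.17

A=(0,0), D=(10.00,0)
B = A + 4.00·(cos39°, sin39°) = (3.1086, 2.5173)
|BD| = 7.3368
circle(B,4.00) ∩ circle(D,7.00): a=1.4194, h=3.7397
  candidates: C₊=(5.7250,5.5429) cross=27.437; C₋=(3.1588,-1.4824) cross=-27.437
  mode - wants cross < 0 → take C=(3.1588,-1.4824) (cross=-27.437)
ex = (C−B)/|BC| = (0.0125,-0.9999); ey = (0.9999,0.0125)
P = B + -1.68·ex + -2.24·ey = (0.8477,4.1690)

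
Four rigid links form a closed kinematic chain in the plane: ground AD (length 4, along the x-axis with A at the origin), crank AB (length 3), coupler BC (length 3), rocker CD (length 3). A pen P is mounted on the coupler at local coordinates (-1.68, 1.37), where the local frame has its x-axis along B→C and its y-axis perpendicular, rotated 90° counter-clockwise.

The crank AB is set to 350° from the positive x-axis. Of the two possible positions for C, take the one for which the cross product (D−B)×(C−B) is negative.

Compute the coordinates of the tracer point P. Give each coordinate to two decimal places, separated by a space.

A=(0,0), D=(4.00,0)
B = A + 3.00·(cos350°, sin350°) = (2.9544, -0.5209)
|BD| = 1.1682
circle(B,3.00) ∩ circle(D,3.00): a=0.5841, h=2.9426
  candidates: C₊=(2.1650,2.3733) cross=3.437; C₋=(4.7895,-2.8943) cross=-3.437
  mode - wants cross < 0 → take C=(4.7895,-2.8943) (cross=-3.437)
ex = (C−B)/|BC| = (0.6117,-0.7911); ey = (0.7911,0.6117)
P = B + -1.68·ex + 1.37·ey = (3.0106,1.6461)

3.01 1.65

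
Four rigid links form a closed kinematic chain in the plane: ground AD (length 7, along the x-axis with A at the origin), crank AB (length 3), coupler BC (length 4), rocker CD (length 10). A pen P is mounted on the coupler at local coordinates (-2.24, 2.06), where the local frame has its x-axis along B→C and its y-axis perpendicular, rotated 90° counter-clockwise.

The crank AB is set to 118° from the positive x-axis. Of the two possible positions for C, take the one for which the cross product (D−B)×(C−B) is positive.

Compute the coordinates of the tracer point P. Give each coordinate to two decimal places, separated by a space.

A=(0,0), D=(7.00,0)
B = A + 3.00·(cos118°, sin118°) = (-1.4084, 2.6488)
|BD| = 8.8158
circle(B,4.00) ∩ circle(D,10.00): a=-0.3563, h=3.9841
  candidates: C₊=(-0.5512,6.5559) cross=35.123; C₋=(-2.9453,-1.0441) cross=-35.123
  mode + wants cross > 0 → take C=(-0.5512,6.5559) (cross=35.123)
ex = (C−B)/|BC| = (0.2143,0.9768); ey = (-0.9768,0.2143)
P = B + -2.24·ex + 2.06·ey = (-3.9006,0.9024)

-3.90 0.90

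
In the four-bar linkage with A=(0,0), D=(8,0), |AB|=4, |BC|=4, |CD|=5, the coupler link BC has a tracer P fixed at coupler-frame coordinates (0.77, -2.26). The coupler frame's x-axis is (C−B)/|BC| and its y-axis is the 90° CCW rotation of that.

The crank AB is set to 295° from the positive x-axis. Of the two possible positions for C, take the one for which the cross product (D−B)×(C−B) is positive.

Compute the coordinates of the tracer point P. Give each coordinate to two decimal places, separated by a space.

A=(0,0), D=(8.00,0)
B = A + 4.00·(cos295°, sin295°) = (1.6905, -3.6252)
|BD| = 7.2768
circle(B,4.00) ∩ circle(D,5.00): a=3.0200, h=2.6229
  candidates: C₊=(3.0024,0.1535) cross=19.086; C₋=(5.6157,-4.3949) cross=-19.086
  mode + wants cross > 0 → take C=(3.0024,0.1535) (cross=19.086)
ex = (C−B)/|BC| = (0.3280,0.9447); ey = (-0.9447,0.3280)
P = B + 0.77·ex + -2.26·ey = (4.0780,-3.6390)

4.08 -3.64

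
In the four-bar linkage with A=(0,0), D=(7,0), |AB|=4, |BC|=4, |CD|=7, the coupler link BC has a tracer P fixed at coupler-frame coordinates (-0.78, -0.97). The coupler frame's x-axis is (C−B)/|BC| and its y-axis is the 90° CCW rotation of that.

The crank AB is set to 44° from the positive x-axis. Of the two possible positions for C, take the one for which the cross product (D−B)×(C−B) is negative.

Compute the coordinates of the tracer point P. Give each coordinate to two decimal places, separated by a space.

A=(0,0), D=(7.00,0)
B = A + 4.00·(cos44°, sin44°) = (2.8774, 2.7786)
|BD| = 4.9716
circle(B,4.00) ∩ circle(D,7.00): a=-0.8330, h=3.9123
  candidates: C₊=(4.3732,6.4884) cross=19.450; C₋=(0.0000,-0.0000) cross=-19.450
  mode - wants cross < 0 → take C=(0.0000,-0.0000) (cross=-19.450)
ex = (C−B)/|BC| = (-0.7193,-0.6947); ey = (0.6947,-0.7193)
P = B + -0.78·ex + -0.97·ey = (2.7646,4.0182)

2.76 4.02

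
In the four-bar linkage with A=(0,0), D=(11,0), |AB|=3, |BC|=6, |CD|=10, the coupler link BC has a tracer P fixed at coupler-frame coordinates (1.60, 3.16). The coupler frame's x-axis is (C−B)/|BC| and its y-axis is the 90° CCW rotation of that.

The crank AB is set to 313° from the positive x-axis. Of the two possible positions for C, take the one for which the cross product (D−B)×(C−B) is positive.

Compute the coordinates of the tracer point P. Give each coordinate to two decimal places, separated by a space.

-1.19 -0.75

A=(0,0), D=(11.00,0)
B = A + 3.00·(cos313°, sin313°) = (2.0460, -2.1941)
|BD| = 9.2189
circle(B,6.00) ∩ circle(D,10.00): a=1.1383, h=5.8910
  candidates: C₊=(1.7496,3.7986) cross=54.309; C₋=(4.5536,-7.6449) cross=-54.309
  mode + wants cross > 0 → take C=(1.7496,3.7986) (cross=54.309)
ex = (C−B)/|BC| = (-0.0494,0.9988); ey = (-0.9988,-0.0494)
P = B + 1.60·ex + 3.16·ey = (-1.1892,-0.7521)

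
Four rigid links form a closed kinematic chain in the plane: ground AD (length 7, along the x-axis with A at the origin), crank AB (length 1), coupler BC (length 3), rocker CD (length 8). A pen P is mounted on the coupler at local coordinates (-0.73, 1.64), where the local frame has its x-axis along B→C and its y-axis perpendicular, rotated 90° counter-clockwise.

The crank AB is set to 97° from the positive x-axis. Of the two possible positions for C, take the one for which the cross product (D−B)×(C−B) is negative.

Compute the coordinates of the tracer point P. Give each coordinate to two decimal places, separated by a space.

A=(0,0), D=(7.00,0)
B = A + 1.00·(cos97°, sin97°) = (-0.1219, 0.9925)
|BD| = 7.1907
circle(B,3.00) ∩ circle(D,8.00): a=-0.2290, h=2.9912
  candidates: C₊=(0.0642,3.9868) cross=21.509; C₋=(-0.7616,-1.9385) cross=-21.509
  mode - wants cross < 0 → take C=(-0.7616,-1.9385) (cross=-21.509)
ex = (C−B)/|BC| = (-0.2132,-0.9770); ey = (0.9770,-0.2132)
P = B + -0.73·ex + 1.64·ey = (1.6361,1.3560)

1.64 1.36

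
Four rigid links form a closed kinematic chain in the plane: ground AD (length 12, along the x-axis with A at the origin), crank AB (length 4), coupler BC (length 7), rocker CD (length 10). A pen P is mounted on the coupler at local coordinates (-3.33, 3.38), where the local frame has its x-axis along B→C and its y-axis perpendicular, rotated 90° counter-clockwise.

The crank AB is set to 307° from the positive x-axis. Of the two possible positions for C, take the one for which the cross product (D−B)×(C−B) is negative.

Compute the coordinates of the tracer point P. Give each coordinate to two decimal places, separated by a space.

A=(0,0), D=(12.00,0)
B = A + 4.00·(cos307°, sin307°) = (2.4073, -3.1945)
|BD| = 10.1107
circle(B,7.00) ∩ circle(D,10.00): a=2.5333, h=6.5255
  candidates: C₊=(2.7489,3.7971) cross=65.978; C₋=(6.8725,-8.5854) cross=-65.978
  mode - wants cross < 0 → take C=(6.8725,-8.5854) (cross=-65.978)
ex = (C−B)/|BC| = (0.6379,-0.7701); ey = (0.7701,0.6379)
P = B + -3.33·ex + 3.38·ey = (2.8861,1.5261)

2.89 1.53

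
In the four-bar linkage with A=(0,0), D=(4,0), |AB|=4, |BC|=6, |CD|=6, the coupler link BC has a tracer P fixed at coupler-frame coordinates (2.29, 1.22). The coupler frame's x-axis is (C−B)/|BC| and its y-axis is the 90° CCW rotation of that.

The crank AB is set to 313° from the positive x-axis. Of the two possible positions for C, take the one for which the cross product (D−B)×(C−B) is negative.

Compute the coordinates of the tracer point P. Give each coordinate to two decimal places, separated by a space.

5.17 -2.04

A=(0,0), D=(4.00,0)
B = A + 4.00·(cos313°, sin313°) = (2.7280, -2.9254)
|BD| = 3.1900
circle(B,6.00) ∩ circle(D,6.00): a=1.5950, h=5.7841
  candidates: C₊=(-1.9404,0.8437) cross=18.451; C₋=(8.6684,-3.7691) cross=-18.451
  mode - wants cross < 0 → take C=(8.6684,-3.7691) (cross=-18.451)
ex = (C−B)/|BC| = (0.9901,-0.1406); ey = (0.1406,0.9901)
P = B + 2.29·ex + 1.22·ey = (5.1668,-2.0396)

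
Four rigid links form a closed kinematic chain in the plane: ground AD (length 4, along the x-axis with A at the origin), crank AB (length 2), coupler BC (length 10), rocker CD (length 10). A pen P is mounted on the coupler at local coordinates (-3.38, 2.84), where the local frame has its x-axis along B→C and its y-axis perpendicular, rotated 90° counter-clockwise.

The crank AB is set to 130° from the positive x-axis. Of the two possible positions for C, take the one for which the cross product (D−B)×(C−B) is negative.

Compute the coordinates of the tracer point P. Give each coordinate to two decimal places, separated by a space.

A=(0,0), D=(4.00,0)
B = A + 2.00·(cos130°, sin130°) = (-1.2856, 1.5321)
|BD| = 5.5031
circle(B,10.00) ∩ circle(D,10.00): a=2.7516, h=9.6140
  candidates: C₊=(4.0338,9.9999) cross=52.907; C₋=(-1.3193,-8.4679) cross=-52.907
  mode - wants cross < 0 → take C=(-1.3193,-8.4679) (cross=-52.907)
ex = (C−B)/|BC| = (-0.0034,-1.0000); ey = (1.0000,-0.0034)
P = B + -3.38·ex + 2.84·ey = (1.5658,4.9025)

1.57 4.90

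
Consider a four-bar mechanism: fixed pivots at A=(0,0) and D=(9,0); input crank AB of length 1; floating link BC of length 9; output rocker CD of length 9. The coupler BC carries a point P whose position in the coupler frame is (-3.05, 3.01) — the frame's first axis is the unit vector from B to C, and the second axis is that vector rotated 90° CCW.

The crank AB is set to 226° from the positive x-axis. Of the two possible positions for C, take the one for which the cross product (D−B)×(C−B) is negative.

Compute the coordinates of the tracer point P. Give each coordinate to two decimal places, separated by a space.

A=(0,0), D=(9.00,0)
B = A + 1.00·(cos226°, sin226°) = (-0.6947, -0.7193)
|BD| = 9.7213
circle(B,9.00) ∩ circle(D,9.00): a=4.8607, h=7.5746
  candidates: C₊=(3.5922,7.1941) cross=73.635; C₋=(4.7132,-7.9135) cross=-73.635
  mode - wants cross < 0 → take C=(4.7132,-7.9135) (cross=-73.635)
ex = (C−B)/|BC| = (0.6009,-0.7993); ey = (0.7993,0.6009)
P = B + -3.05·ex + 3.01·ey = (-0.1213,3.5273)

-0.12 3.53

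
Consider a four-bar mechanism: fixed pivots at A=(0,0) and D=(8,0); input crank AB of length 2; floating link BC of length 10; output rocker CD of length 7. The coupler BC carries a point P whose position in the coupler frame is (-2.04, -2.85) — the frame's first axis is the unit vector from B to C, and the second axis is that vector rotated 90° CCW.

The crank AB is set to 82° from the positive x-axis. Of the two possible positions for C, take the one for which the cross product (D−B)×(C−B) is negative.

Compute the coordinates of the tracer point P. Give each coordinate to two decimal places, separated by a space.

A=(0,0), D=(8.00,0)
B = A + 2.00·(cos82°, sin82°) = (0.2783, 1.9805)
|BD| = 7.9716
circle(B,10.00) ∩ circle(D,7.00): a=7.1847, h=6.9556
  candidates: C₊=(8.9658,6.9330) cross=55.447; C₋=(5.5096,-6.5420) cross=-55.447
  mode - wants cross < 0 → take C=(5.5096,-6.5420) (cross=-55.447)
ex = (C−B)/|BC| = (0.5231,-0.8523); ey = (0.8523,0.5231)
P = B + -2.04·ex + -2.85·ey = (-3.2178,2.2282)

-3.22 2.23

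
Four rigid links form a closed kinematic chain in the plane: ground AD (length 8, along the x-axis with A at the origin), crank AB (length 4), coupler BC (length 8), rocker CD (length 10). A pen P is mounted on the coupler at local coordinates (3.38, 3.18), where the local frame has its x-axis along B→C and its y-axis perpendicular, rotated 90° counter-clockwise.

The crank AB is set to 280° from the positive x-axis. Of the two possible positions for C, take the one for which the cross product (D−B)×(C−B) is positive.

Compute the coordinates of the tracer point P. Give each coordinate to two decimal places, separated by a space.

-3.21 -1.43

A=(0,0), D=(8.00,0)
B = A + 4.00·(cos280°, sin280°) = (0.6946, -3.9392)
|BD| = 8.2998
circle(B,8.00) ∩ circle(D,10.00): a=1.9812, h=7.7508
  candidates: C₊=(-1.2403,3.8233) cross=64.330; C₋=(6.1171,-9.8211) cross=-64.330
  mode + wants cross > 0 → take C=(-1.2403,3.8233) (cross=64.330)
ex = (C−B)/|BC| = (-0.2419,0.9703); ey = (-0.9703,-0.2419)
P = B + 3.38·ex + 3.18·ey = (-3.2085,-1.4287)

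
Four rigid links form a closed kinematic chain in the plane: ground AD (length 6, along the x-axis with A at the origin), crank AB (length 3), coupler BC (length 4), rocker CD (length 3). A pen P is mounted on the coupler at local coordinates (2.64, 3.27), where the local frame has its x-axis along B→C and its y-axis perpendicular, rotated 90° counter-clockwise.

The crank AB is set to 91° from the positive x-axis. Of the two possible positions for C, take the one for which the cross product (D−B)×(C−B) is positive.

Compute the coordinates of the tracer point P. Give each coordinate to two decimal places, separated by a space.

3.27 5.58

A=(0,0), D=(6.00,0)
B = A + 3.00·(cos91°, sin91°) = (-0.0524, 2.9995)
|BD| = 6.7549
circle(B,4.00) ∩ circle(D,3.00): a=3.8956, h=0.9080
  candidates: C₊=(3.8413,2.0832) cross=6.133; C₋=(3.0349,0.4561) cross=-6.133
  mode + wants cross > 0 → take C=(3.8413,2.0832) (cross=6.133)
ex = (C−B)/|BC| = (0.9734,-0.2291); ey = (0.2291,0.9734)
P = B + 2.64·ex + 3.27·ey = (3.2665,5.5778)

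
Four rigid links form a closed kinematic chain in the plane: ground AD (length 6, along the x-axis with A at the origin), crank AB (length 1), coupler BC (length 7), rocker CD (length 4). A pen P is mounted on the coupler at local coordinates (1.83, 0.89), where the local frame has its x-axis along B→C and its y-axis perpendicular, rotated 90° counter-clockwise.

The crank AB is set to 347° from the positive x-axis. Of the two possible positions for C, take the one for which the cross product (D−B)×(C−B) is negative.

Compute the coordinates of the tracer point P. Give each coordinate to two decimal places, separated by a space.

A=(0,0), D=(6.00,0)
B = A + 1.00·(cos347°, sin347°) = (0.9744, -0.2250)
|BD| = 5.0307
circle(B,7.00) ∩ circle(D,4.00): a=5.7952, h=3.9263
  candidates: C₊=(6.5882,3.9565) cross=19.752; C₋=(6.9394,-3.8881) cross=-19.752
  mode - wants cross < 0 → take C=(6.9394,-3.8881) (cross=-19.752)
ex = (C−B)/|BC| = (0.8521,-0.5233); ey = (0.5233,0.8521)
P = B + 1.83·ex + 0.89·ey = (2.9995,-0.4242)

3.00 -0.42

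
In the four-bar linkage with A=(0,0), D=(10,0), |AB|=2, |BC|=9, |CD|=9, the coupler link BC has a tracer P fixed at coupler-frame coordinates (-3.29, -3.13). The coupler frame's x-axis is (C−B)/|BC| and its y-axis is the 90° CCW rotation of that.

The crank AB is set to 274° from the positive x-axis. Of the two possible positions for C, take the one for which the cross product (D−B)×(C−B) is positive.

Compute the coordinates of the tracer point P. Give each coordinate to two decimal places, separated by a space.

A=(0,0), D=(10.00,0)
B = A + 2.00·(cos274°, sin274°) = (0.1395, -1.9951)
|BD| = 10.0603
circle(B,9.00) ∩ circle(D,9.00): a=5.0302, h=7.4631
  candidates: C₊=(3.5897,6.3173) cross=75.081; C₋=(6.5498,-8.3124) cross=-75.081
  mode + wants cross > 0 → take C=(3.5897,6.3173) (cross=75.081)
ex = (C−B)/|BC| = (0.3834,0.9236); ey = (-0.9236,0.3834)
P = B + -3.29·ex + -3.13·ey = (1.7691,-6.2337)

1.77 -6.23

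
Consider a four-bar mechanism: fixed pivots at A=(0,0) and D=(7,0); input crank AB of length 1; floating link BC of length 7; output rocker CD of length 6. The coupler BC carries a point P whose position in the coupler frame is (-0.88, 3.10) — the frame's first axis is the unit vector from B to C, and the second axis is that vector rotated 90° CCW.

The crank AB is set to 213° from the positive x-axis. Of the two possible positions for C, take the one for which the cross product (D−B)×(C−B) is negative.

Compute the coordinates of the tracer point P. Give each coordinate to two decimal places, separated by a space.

0.64 2.32

A=(0,0), D=(7.00,0)
B = A + 1.00·(cos213°, sin213°) = (-0.8387, -0.5446)
|BD| = 7.8576
circle(B,7.00) ∩ circle(D,6.00): a=4.7560, h=5.1362
  candidates: C₊=(3.5499,4.9088) cross=40.358; C₋=(4.2619,-5.3388) cross=-40.358
  mode - wants cross < 0 → take C=(4.2619,-5.3388) (cross=-40.358)
ex = (C−B)/|BC| = (0.7287,-0.6849); ey = (0.6849,0.7287)
P = B + -0.88·ex + 3.10·ey = (0.6432,2.3169)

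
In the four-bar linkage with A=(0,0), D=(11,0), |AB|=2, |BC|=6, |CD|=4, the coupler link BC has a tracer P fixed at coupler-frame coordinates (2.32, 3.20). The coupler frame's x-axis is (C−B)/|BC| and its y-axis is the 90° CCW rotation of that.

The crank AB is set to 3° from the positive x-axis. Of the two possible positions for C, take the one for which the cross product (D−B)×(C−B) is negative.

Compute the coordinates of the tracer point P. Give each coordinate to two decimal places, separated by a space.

5.32 2.24

A=(0,0), D=(11.00,0)
B = A + 2.00·(cos3°, sin3°) = (1.9973, 0.1047)
|BD| = 9.0033
circle(B,6.00) ∩ circle(D,4.00): a=5.6124, h=2.1216
  candidates: C₊=(7.6339,2.1609) cross=19.102; C₋=(7.5846,-2.0821) cross=-19.102
  mode - wants cross < 0 → take C=(7.5846,-2.0821) (cross=-19.102)
ex = (C−B)/|BC| = (0.9312,-0.3645); ey = (0.3645,0.9312)
P = B + 2.32·ex + 3.20·ey = (5.3239,2.2390)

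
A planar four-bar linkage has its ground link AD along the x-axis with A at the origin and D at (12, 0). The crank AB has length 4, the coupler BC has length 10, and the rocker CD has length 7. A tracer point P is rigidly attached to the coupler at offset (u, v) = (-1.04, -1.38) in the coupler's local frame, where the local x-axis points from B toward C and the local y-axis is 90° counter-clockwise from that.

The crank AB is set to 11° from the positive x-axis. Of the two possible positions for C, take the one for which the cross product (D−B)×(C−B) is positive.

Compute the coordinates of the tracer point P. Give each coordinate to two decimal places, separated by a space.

3.97 -0.96

A=(0,0), D=(12.00,0)
B = A + 4.00·(cos11°, sin11°) = (3.9265, 0.7632)
|BD| = 8.1095
circle(B,10.00) ∩ circle(D,7.00): a=7.1992, h=6.9406
  candidates: C₊=(11.7470,6.9954) cross=56.284; C₋=(10.4405,-6.8241) cross=-56.284
  mode + wants cross > 0 → take C=(11.7470,6.9954) (cross=56.284)
ex = (C−B)/|BC| = (0.7820,0.6232); ey = (-0.6232,0.7820)
P = B + -1.04·ex + -1.38·ey = (3.9732,-0.9641)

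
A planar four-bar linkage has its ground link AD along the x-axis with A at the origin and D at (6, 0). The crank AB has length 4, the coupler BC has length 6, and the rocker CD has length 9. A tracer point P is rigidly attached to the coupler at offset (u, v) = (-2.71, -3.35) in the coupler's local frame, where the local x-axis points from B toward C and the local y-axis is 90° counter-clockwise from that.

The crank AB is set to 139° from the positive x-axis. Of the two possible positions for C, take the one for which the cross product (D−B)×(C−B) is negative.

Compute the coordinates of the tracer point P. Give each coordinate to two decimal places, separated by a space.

-6.65 4.95

A=(0,0), D=(6.00,0)
B = A + 4.00·(cos139°, sin139°) = (-3.0188, 2.6242)
|BD| = 9.3929
circle(B,6.00) ∩ circle(D,9.00): a=2.3010, h=5.5412
  candidates: C₊=(0.7387,7.3020) cross=52.048; C₋=(-2.3576,-3.3392) cross=-52.048
  mode - wants cross < 0 → take C=(-2.3576,-3.3392) (cross=-52.048)
ex = (C−B)/|BC| = (0.1102,-0.9939); ey = (0.9939,0.1102)
P = B + -2.71·ex + -3.35·ey = (-6.6471,4.9485)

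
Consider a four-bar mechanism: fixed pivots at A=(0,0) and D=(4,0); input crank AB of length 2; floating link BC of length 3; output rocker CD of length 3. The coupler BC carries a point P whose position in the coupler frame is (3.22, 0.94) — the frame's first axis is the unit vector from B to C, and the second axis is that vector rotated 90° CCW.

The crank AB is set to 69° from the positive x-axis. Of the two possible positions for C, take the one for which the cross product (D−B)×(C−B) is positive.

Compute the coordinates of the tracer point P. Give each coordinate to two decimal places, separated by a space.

3.37 3.92

A=(0,0), D=(4.00,0)
B = A + 2.00·(cos69°, sin69°) = (0.7167, 1.8672)
|BD| = 3.7771
circle(B,3.00) ∩ circle(D,3.00): a=1.8885, h=2.3310
  candidates: C₊=(3.5107,2.9598) cross=8.804; C₋=(1.2061,-1.0927) cross=-8.804
  mode + wants cross > 0 → take C=(3.5107,2.9598) (cross=8.804)
ex = (C−B)/|BC| = (0.9313,0.3642); ey = (-0.3642,0.9313)
P = B + 3.22·ex + 0.94·ey = (3.3732,3.9154)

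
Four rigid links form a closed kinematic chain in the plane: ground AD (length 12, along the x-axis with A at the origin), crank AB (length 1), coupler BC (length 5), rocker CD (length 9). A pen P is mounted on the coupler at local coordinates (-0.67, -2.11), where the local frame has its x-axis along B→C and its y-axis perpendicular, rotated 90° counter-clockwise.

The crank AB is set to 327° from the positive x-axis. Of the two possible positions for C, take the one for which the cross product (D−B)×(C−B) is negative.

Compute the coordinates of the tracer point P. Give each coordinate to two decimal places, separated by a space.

-1.20 -1.42

A=(0,0), D=(12.00,0)
B = A + 1.00·(cos327°, sin327°) = (0.8387, -0.5446)
|BD| = 11.1746
circle(B,5.00) ∩ circle(D,9.00): a=3.0816, h=3.9375
  candidates: C₊=(3.7247,3.5383) cross=44.000; C₋=(4.1085,-4.3272) cross=-44.000
  mode - wants cross < 0 → take C=(4.1085,-4.3272) (cross=-44.000)
ex = (C−B)/|BC| = (0.6540,-0.7565); ey = (0.7565,0.6540)
P = B + -0.67·ex + -2.11·ey = (-1.1957,-1.4177)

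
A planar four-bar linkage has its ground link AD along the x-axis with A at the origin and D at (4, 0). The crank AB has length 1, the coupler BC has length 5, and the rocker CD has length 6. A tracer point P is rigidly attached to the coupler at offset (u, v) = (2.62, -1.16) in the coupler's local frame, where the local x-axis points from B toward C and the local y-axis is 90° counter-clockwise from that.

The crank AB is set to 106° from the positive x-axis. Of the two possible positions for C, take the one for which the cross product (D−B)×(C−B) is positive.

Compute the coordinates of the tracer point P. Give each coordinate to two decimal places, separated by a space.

A=(0,0), D=(4.00,0)
B = A + 1.00·(cos106°, sin106°) = (-0.2756, 0.9613)
|BD| = 4.3824
circle(B,5.00) ∩ circle(D,6.00): a=0.9362, h=4.9116
  candidates: C₊=(1.7151,5.5479) cross=21.524; C₋=(-0.4396,-4.0360) cross=-21.524
  mode + wants cross > 0 → take C=(1.7151,5.5479) (cross=21.524)
ex = (C−B)/|BC| = (0.3981,0.9173); ey = (-0.9173,0.3981)
P = B + 2.62·ex + -1.16·ey = (1.8316,2.9028)

1.83 2.90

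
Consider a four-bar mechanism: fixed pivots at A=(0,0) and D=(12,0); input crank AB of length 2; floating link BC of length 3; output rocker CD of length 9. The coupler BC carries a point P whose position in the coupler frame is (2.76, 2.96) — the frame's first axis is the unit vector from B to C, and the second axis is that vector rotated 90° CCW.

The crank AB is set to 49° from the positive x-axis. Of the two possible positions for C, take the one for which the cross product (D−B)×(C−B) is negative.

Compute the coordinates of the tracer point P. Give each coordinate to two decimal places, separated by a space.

5.32 0.97

A=(0,0), D=(12.00,0)
B = A + 2.00·(cos49°, sin49°) = (1.3121, 1.5094)
|BD| = 10.7939
circle(B,3.00) ∩ circle(D,9.00): a=2.0618, h=2.1792
  candidates: C₊=(3.6584,3.3789) cross=23.523; C₋=(3.0489,-0.9367) cross=-23.523
  mode - wants cross < 0 → take C=(3.0489,-0.9367) (cross=-23.523)
ex = (C−B)/|BC| = (0.5789,-0.8154); ey = (0.8154,0.5789)
P = B + 2.76·ex + 2.96·ey = (5.3235,0.9726)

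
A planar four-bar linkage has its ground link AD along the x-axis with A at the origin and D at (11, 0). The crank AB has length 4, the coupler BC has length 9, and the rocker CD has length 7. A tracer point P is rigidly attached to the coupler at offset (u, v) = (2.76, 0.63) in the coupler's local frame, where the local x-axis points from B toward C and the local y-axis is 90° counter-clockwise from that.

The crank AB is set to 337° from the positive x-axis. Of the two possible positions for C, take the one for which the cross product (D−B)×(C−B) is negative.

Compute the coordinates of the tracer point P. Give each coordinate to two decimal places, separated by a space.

A=(0,0), D=(11.00,0)
B = A + 4.00·(cos337°, sin337°) = (3.6820, -1.5629)
|BD| = 7.4830
circle(B,9.00) ∩ circle(D,7.00): a=5.8797, h=6.8139
  candidates: C₊=(8.0089,6.3287) cross=50.989; C₋=(10.8552,-6.9985) cross=-50.989
  mode - wants cross < 0 → take C=(10.8552,-6.9985) (cross=-50.989)
ex = (C−B)/|BC| = (0.7970,-0.6040); ey = (0.6040,0.7970)
P = B + 2.76·ex + 0.63·ey = (6.2623,-2.7277)

6.26 -2.73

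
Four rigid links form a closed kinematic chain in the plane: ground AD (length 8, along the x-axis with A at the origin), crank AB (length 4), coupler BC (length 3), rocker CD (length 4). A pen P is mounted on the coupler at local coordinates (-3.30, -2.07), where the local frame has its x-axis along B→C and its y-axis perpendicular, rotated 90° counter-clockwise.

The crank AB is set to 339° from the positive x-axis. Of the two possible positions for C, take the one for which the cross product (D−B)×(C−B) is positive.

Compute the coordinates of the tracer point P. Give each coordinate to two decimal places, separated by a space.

A=(0,0), D=(8.00,0)
B = A + 4.00·(cos339°, sin339°) = (3.7343, -1.4335)
|BD| = 4.5001
circle(B,3.00) ∩ circle(D,4.00): a=1.4723, h=2.6139
  candidates: C₊=(4.2973,1.5132) cross=11.763; C₋=(5.9625,-3.4422) cross=-11.763
  mode + wants cross > 0 → take C=(4.2973,1.5132) (cross=11.763)
ex = (C−B)/|BC| = (0.1877,0.9822); ey = (-0.9822,0.1877)
P = B + -3.30·ex + -2.07·ey = (5.1483,-5.0633)

5.15 -5.06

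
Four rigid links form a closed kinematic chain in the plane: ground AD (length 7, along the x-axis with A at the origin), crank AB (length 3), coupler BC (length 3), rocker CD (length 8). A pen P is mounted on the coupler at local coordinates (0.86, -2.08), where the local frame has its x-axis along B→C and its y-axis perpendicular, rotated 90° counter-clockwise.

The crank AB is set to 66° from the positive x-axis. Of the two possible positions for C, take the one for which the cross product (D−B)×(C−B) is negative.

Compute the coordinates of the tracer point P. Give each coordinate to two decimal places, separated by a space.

-0.83 3.67

A=(0,0), D=(7.00,0)
B = A + 3.00·(cos66°, sin66°) = (1.2202, 2.7406)
|BD| = 6.3966
circle(B,3.00) ∩ circle(D,8.00): a=-1.1008, h=2.7907
  candidates: C₊=(1.4212,5.7339) cross=17.851; C₋=(-0.9701,0.6907) cross=-17.851
  mode - wants cross < 0 → take C=(-0.9701,0.6907) (cross=-17.851)
ex = (C−B)/|BC| = (-0.7301,-0.6833); ey = (0.6833,-0.7301)
P = B + 0.86·ex + -2.08·ey = (-0.8290,3.6716)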